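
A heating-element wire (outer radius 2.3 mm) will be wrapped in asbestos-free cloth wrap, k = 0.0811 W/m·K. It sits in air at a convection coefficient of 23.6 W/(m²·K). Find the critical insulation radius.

For a cylinder r_cr = k/h = 0.0811/23.6
r_cr = 3.44 mm; since the bare radius (2.3 mm) is below r_cr, adding a thin layer of insulation will *increase* heat loss.

r_cr ≈ 3.44 mm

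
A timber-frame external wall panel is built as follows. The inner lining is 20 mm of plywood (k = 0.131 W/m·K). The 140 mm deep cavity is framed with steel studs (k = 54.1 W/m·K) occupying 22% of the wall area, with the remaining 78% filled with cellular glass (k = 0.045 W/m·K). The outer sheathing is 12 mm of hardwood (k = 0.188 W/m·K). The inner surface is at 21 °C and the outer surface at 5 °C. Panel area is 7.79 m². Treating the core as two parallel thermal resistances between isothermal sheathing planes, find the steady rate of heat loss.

Q ≈ 546 W

Sheathing layers in series; stud and cavity paths in parallel between them.
R_inner = 0.02/(0.131×7.79) = 0.0196 K/W
R_stud  = 0.14/(54.1×0.22×7.79) = 0.00151 K/W
R_cav   = 0.14/(0.045×0.78×7.79) = 0.512 K/W
1/R_core = 1/R_stud + 1/R_cav → R_core = 0.001506 K/W
R_outer = 0.012/(0.188×7.79) = 0.008194 K/W
R_total = 0.0293 K/W
Q = ΔT/R_total = 16/0.0293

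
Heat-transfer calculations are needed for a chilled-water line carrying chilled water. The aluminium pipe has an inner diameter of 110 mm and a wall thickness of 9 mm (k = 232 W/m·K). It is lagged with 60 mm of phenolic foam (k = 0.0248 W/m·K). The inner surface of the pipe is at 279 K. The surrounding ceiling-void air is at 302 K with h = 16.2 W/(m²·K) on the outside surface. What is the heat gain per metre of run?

Cylindrical conduction, so R = ln(r₂/r₁)/(2πkL) per layer, in series:
R_aluminium pipe wall = ln(64/55)/(2π×232×1) = 1.04×10^-4 K/W
R_phenolic foam = ln(124/64)/(2π×0.0248×1) = 4.245 K/W
R_outer film = 1/(h_o·2πr_oL) = 1/(16.2×2π×0.124×1) = 0.07923 K/W
R_total = 4.324 K/W
Q = ΔT/R_total = 23/4.324

q′ ≈ 5.32 W/m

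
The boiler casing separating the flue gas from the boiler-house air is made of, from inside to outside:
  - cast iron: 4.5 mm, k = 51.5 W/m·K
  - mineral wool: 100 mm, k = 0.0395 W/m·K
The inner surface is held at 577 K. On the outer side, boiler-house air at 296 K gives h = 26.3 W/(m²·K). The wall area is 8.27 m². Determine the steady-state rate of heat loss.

Thermal resistances in series:
R_cast iron = L/(kA) = 0.0045/(51.5×8.27) = 1.057×10^-5 K/W
R_mineral wool = L/(kA) = 0.1/(0.0395×8.27) = 0.3061 K/W
R_outer film = 1/(h_o·A) = 1/(26.3×8.27) = 0.004598 K/W
R_total = 0.3107 K/W
Q = ΔT / R_total = 281 / 0.3107

Q ≈ 904 W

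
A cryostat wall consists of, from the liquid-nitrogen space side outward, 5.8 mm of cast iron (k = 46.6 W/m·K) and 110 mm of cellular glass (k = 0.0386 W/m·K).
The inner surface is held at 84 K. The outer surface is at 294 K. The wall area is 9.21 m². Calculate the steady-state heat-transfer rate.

Series thermal resistances:
R_cast iron = L/(kA) = 0.0058/(46.6×9.21) = 1.351×10^-5 K/W
R_cellular glass = L/(kA) = 0.11/(0.0386×9.21) = 0.3094 K/W
R_total = 0.3094 K/W
Q = ΔT / R_total = 210 / 0.3094

Q ≈ 679 W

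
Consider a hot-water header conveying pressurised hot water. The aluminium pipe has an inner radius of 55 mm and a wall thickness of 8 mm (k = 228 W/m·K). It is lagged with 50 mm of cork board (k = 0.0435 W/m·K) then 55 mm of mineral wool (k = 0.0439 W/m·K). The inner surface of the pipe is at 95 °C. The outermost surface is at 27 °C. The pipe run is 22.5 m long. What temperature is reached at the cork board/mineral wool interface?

Treating each annulus and film as a series resistance:
R_aluminium pipe wall = ln(63/55)/(2π×228×22.5) = 4.213×10^-6 K/W
R_cork board = ln(113/63)/(2π×0.0435×22.5) = 0.09501 K/W
R_mineral wool = ln(168/113)/(2π×0.0439×22.5) = 0.0639 K/W
R_total = 0.1589 K/W
Q = ΔT/R_total = 68/0.1589
Q = 428 W
T_interface = T_inner − Q·ΣR(inner→interface) = 95 − 428×0.09501

T ≈ 54.3 °C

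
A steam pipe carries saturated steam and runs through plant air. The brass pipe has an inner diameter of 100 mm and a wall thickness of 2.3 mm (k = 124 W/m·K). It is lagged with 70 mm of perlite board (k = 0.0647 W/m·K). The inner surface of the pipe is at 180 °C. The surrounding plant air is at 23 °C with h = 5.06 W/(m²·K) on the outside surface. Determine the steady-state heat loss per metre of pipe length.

q′ ≈ 66.9 W/m

Treating each annulus and film as a series resistance:
R_brass pipe wall = ln(52.3/50)/(2π×124×1) = 5.772×10^-5 K/W
R_perlite board = ln(122.3/52.3)/(2π×0.0647×1) = 2.09 K/W
R_outer film = 1/(h_o·2πr_oL) = 1/(5.06×2π×0.1223×1) = 0.2572 K/W
R_total = 2.347 K/W
Q = ΔT/R_total = 157/2.347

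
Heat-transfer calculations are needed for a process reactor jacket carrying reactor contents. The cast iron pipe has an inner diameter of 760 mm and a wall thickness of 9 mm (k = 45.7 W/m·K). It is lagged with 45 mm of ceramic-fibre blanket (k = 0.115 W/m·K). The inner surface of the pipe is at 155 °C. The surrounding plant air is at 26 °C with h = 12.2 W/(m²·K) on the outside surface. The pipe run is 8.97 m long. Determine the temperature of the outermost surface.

T ≈ 47.3 °C

For a radial system each layer contributes R = ln(r_out/r_in)/(2πkL); films add R = 1/(hA).
R_cast iron pipe wall = ln(389/380)/(2π×45.7×8.97) = 9.088×10^-6 K/W
R_ceramic-fibre blanket = ln(434/389)/(2π×0.115×8.97) = 0.01689 K/W
R_outer film = 1/(h_o·2πr_oL) = 1/(12.2×2π×0.434×8.97) = 0.003351 K/W
R_total = 0.02025 K/W
Q = ΔT/R_total = 129/0.02025
Q = 6370 W
T_interface = T_inner − Q·ΣR(inner→interface) = 155 − 6370×0.0169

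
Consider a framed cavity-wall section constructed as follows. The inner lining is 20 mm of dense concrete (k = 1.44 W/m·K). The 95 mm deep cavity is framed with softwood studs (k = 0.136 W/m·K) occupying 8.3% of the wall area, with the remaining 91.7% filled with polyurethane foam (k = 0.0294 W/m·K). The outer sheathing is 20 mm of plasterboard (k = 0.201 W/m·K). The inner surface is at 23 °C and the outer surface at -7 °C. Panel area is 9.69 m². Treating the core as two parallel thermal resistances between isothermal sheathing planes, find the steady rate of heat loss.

Sheathing layers in series; stud and cavity paths in parallel between them.
R_inner = 0.02/(1.44×9.69) = 0.001433 K/W
R_stud  = 0.095/(0.136×0.083×9.69) = 0.8685 K/W
R_cav   = 0.095/(0.0294×0.917×9.69) = 0.3636 K/W
1/R_core = 1/R_stud + 1/R_cav → R_core = 0.2563 K/W
R_outer = 0.02/(0.201×9.69) = 0.01027 K/W
R_total = 0.268 K/W
Q = ΔT/R_total = 30/0.268

Q ≈ 112 W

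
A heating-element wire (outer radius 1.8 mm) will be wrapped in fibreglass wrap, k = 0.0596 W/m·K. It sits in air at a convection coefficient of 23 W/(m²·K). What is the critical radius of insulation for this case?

r_cr ≈ 2.59 mm

For a cylinder r_cr = k/h = 0.0596/23
r_cr = 2.59 mm; since the bare radius (1.8 mm) is below r_cr, adding a thin layer of insulation will *increase* heat loss.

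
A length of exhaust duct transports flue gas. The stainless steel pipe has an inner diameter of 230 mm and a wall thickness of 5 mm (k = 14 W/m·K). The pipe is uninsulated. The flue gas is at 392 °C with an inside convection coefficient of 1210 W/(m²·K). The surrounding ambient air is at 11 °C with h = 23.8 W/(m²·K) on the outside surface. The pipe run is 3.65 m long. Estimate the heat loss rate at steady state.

Cylindrical conduction, so R = ln(r₂/r₁)/(2πkL) per layer, in series:
R_inner film = 1/(h_i·2πr₁L) = 1/(1210×2π×0.115×3.65) = 3.134×10^-4 K/W
R_stainless steel pipe wall = ln(120/115)/(2π×14×3.65) = 1.326×10^-4 K/W
R_outer film = 1/(h_o·2πr_oL) = 1/(23.8×2π×0.12×3.65) = 0.01527 K/W
R_total = 0.01571 K/W
Q = ΔT/R_total = 381/0.01571

Q ≈ 24200 W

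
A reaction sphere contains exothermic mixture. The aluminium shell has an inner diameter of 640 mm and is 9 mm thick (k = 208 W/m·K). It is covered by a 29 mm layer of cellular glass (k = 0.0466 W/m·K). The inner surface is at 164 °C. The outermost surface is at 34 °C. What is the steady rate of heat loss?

For a spherical shell R = (1/r₁ − 1/r₂)/(4πk); film R = 1/(h·4πr²). In series:
R_aluminium shell = (1/0.32 − 1/0.329)/(4π×208) = 3.271×10^-5 K/W
R_cellular glass = (1/0.329 − 1/0.358)/(4π×0.0466) = 0.4205 K/W
R_total = 0.4205 K/W
Q = ΔT/R_total = 130/0.4205

Q ≈ 309 W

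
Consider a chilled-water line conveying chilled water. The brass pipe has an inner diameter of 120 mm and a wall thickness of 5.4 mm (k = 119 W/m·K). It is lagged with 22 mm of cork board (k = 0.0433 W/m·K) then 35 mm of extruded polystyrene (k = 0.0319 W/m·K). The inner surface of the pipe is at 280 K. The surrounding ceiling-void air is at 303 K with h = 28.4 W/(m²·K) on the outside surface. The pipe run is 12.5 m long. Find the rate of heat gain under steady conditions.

Q ≈ 103 W

Radial resistances (cylindrical: R_cond = ln(r_o/r_i)/(2πkL), R_conv = 1/(h·2πrL)):
R_brass pipe wall = ln(65.4/60)/(2π×119×12.5) = 9.221×10^-6 K/W
R_cork board = ln(87.4/65.4)/(2π×0.0433×12.5) = 0.08527 K/W
R_extruded polystyrene = ln(122.4/87.4)/(2π×0.0319×12.5) = 0.1344 K/W
R_outer film = 1/(h_o·2πr_oL) = 1/(28.4×2π×0.1224×12.5) = 0.003663 K/W
R_total = 0.2234 K/W
Q = ΔT/R_total = 23/0.2234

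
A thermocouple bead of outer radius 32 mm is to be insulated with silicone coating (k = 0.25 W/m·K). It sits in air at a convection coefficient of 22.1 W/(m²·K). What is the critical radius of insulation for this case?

r_cr ≈ 22.6 mm

For a sphere r_cr = 2k/h = 2×0.25/22.1
r_cr = 22.6 mm; since the bare radius (32 mm) is above r_cr, any added insulation will reduce heat loss.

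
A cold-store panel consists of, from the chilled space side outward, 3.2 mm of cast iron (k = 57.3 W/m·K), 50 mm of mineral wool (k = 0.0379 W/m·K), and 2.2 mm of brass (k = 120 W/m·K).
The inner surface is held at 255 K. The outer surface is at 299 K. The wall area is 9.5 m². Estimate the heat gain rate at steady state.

Treating each layer as a thermal resistance in series:
R_cast iron = L/(kA) = 0.0032/(57.3×9.5) = 5.879×10^-6 K/W
R_mineral wool = L/(kA) = 0.05/(0.0379×9.5) = 0.1389 K/W
R_brass = L/(kA) = 0.0022/(120×9.5) = 1.93×10^-6 K/W
R_total = 0.1389 K/W
Q = ΔT / R_total = 44 / 0.1389

Q ≈ 317 W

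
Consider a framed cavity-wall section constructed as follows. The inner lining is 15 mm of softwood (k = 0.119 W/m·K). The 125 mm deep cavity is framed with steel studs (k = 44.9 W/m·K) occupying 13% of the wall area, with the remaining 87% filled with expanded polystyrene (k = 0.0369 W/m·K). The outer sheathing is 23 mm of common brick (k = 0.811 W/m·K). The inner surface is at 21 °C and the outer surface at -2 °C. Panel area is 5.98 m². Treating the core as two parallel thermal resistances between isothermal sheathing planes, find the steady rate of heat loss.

Q ≈ 783 W

Sheathing layers in series; stud and cavity paths in parallel between them.
R_inner = 0.015/(0.119×5.98) = 0.02108 K/W
R_stud  = 0.125/(44.9×0.13×5.98) = 0.003581 K/W
R_cav   = 0.125/(0.0369×0.87×5.98) = 0.6511 K/W
1/R_core = 1/R_stud + 1/R_cav → R_core = 0.003562 K/W
R_outer = 0.023/(0.811×5.98) = 0.004742 K/W
R_total = 0.02938 K/W
Q = ΔT/R_total = 23/0.02938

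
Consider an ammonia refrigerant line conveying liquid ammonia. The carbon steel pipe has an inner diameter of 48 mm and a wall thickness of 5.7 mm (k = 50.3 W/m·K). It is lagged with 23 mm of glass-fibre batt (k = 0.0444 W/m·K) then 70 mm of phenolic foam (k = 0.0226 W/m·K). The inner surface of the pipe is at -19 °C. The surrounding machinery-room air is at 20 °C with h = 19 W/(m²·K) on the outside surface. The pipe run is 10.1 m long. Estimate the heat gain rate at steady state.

Radial resistances (cylindrical: R_cond = ln(r_o/r_i)/(2πkL), R_conv = 1/(h·2πrL)):
R_carbon steel pipe wall = ln(29.7/24)/(2π×50.3×10.1) = 6.676×10^-5 K/W
R_glass-fibre batt = ln(52.7/29.7)/(2π×0.0444×10.1) = 0.2035 K/W
R_phenolic foam = ln(122.7/52.7)/(2π×0.0226×10.1) = 0.5893 K/W
R_outer film = 1/(h_o·2πr_oL) = 1/(19×2π×0.1227×10.1) = 0.006759 K/W
R_total = 0.7996 K/W
Q = ΔT/R_total = 39/0.7996

Q ≈ 48.8 W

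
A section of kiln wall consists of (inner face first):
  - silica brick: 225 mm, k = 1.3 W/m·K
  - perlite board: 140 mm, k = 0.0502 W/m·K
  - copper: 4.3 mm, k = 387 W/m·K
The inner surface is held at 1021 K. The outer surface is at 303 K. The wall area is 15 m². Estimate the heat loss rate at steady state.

Thermal resistances in series:
R_silica brick = L/(kA) = 0.225/(1.3×15) = 0.01154 K/W
R_perlite board = L/(kA) = 0.14/(0.0502×15) = 0.1859 K/W
R_copper = L/(kA) = 0.0043/(387×15) = 7.407×10^-7 K/W
R_total = 0.1975 K/W
Q = ΔT / R_total = 718 / 0.1975

Q ≈ 3640 W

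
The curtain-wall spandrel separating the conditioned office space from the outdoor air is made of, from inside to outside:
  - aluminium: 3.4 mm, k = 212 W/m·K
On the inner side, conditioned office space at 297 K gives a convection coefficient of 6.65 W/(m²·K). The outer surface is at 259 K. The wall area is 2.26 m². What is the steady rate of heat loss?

Thermal resistances in series:
R_inner film = 1/(h_i·A) = 1/(6.65×2.26) = 0.06654 K/W
R_aluminium = L/(kA) = 0.0034/(212×2.26) = 7.096×10^-6 K/W
R_total = 0.06655 K/W
Q = ΔT / R_total = 38 / 0.06655

Q ≈ 571 W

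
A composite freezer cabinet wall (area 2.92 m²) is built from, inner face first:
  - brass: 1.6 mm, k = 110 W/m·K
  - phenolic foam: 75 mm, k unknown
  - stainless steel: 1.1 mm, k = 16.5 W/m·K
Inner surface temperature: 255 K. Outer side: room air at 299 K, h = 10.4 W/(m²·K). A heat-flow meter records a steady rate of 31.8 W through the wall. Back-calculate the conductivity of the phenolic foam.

k ≈ 0.019 W/(m·K)

Using the resistance-network approach (series):
R_brass = L/(kA) = 0.0016/(110×2.92) = 4.981×10^-6 K/W
R_stainless steel = L/(kA) = 0.0011/(16.5×2.92) = 2.283×10^-5 K/W
R_outer film = 1/(h_o·A) = 1/(10.4×2.92) = 0.03293 K/W
Sum of known resistances R_other = 0.03296 K/W
Total R = ΔT/Q = 44/31.8 = 1.384 K/W
R_phenolic foam = R_total − R_other = 1.351 K/W
k = L/(R·A) = 0.075/(1.351×2.92)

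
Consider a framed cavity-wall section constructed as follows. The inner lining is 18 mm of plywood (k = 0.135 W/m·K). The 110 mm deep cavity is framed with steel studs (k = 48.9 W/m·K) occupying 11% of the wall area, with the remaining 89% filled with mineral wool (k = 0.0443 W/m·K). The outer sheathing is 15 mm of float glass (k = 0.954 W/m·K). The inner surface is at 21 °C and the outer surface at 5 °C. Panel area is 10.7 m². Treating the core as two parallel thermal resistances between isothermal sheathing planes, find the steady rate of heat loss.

Sheathing layers in series; stud and cavity paths in parallel between them.
R_inner = 0.018/(0.135×10.7) = 0.01246 K/W
R_stud  = 0.11/(48.9×0.11×10.7) = 0.001911 K/W
R_cav   = 0.11/(0.0443×0.89×10.7) = 0.2607 K/W
1/R_core = 1/R_stud + 1/R_cav → R_core = 0.001897 K/W
R_outer = 0.015/(0.954×10.7) = 0.001469 K/W
R_total = 0.01583 K/W
Q = ΔT/R_total = 16/0.01583

Q ≈ 1010 W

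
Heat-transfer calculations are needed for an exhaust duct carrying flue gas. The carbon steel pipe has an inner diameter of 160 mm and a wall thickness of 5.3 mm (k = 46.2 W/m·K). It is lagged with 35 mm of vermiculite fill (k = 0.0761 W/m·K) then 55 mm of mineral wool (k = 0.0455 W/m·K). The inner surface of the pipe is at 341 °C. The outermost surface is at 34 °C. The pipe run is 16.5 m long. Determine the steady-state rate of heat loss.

Per-layer cylindrical resistances, series-summed:
R_carbon steel pipe wall = ln(85.3/80)/(2π×46.2×16.5) = 1.339×10^-5 K/W
R_vermiculite fill = ln(120.3/85.3)/(2π×0.0761×16.5) = 0.04358 K/W
R_mineral wool = ln(175.3/120.3)/(2π×0.0455×16.5) = 0.07982 K/W
R_total = 0.1234 K/W
Q = ΔT/R_total = 307/0.1234

Q ≈ 2490 W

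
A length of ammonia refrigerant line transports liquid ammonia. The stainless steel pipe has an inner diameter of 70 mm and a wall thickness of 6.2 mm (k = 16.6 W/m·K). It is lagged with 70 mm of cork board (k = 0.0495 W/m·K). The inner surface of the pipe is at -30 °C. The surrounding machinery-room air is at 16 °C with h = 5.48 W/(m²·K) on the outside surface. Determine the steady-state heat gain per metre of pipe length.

For a radial system each layer contributes R = ln(r_out/r_in)/(2πkL); films add R = 1/(hA).
R_stainless steel pipe wall = ln(41.2/35)/(2π×16.6×1) = 0.001564 K/W
R_cork board = ln(111.2/41.2)/(2π×0.0495×1) = 3.192 K/W
R_outer film = 1/(h_o·2πr_oL) = 1/(5.48×2π×0.1112×1) = 0.2612 K/W
R_total = 3.455 K/W
Q = ΔT/R_total = 46/3.455

q′ ≈ 13.3 W/m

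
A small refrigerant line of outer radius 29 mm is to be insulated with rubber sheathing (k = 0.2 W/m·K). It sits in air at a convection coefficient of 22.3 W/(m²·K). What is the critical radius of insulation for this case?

r_cr ≈ 8.97 mm

For a cylinder r_cr = k/h = 0.2/22.3
r_cr = 8.97 mm; since the bare radius (29 mm) is above r_cr, any added insulation will reduce heat loss.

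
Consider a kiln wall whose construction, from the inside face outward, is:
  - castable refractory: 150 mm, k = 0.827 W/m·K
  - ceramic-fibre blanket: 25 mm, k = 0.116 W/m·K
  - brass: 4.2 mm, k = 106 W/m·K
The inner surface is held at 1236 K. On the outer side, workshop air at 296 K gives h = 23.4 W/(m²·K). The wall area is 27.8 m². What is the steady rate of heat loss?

Model the wall as resistances in series:
R_castable refractory = L/(kA) = 0.15/(0.827×27.8) = 0.006524 K/W
R_ceramic-fibre blanket = L/(kA) = 0.025/(0.116×27.8) = 0.007752 K/W
R_brass = L/(kA) = 0.0042/(106×27.8) = 1.425×10^-6 K/W
R_outer film = 1/(h_o·A) = 1/(23.4×27.8) = 0.001537 K/W
R_total = 0.01582 K/W
Q = ΔT / R_total = 940 / 0.01582

Q ≈ 59400 W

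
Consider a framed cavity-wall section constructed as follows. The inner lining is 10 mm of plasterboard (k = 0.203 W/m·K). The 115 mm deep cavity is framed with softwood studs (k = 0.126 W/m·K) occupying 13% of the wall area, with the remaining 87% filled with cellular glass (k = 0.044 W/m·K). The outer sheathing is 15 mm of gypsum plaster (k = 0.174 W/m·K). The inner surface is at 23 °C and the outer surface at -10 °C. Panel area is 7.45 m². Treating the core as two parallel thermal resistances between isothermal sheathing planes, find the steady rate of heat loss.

Q ≈ 110 W

Sheathing layers in series; stud and cavity paths in parallel between them.
R_inner = 0.01/(0.203×7.45) = 0.006612 K/W
R_stud  = 0.115/(0.126×0.13×7.45) = 0.9424 K/W
R_cav   = 0.115/(0.044×0.87×7.45) = 0.4032 K/W
1/R_core = 1/R_stud + 1/R_cav → R_core = 0.2824 K/W
R_outer = 0.015/(0.174×7.45) = 0.01157 K/W
R_total = 0.3006 K/W
Q = ΔT/R_total = 33/0.3006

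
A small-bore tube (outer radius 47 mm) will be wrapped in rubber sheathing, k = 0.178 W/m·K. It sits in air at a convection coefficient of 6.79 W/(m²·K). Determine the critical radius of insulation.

For a cylinder r_cr = k/h = 0.178/6.79
r_cr = 26.2 mm; since the bare radius (47 mm) is above r_cr, any added insulation will reduce heat loss.

r_cr ≈ 26.2 mm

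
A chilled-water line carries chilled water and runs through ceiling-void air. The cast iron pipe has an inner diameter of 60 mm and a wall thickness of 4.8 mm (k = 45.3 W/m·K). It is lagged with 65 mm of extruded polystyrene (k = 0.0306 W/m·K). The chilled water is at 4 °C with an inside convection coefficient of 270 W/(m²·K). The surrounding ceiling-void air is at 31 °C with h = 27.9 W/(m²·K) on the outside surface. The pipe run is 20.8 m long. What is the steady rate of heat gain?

For a radial system each layer contributes R = ln(r_out/r_in)/(2πkL); films add R = 1/(hA).
R_inner film = 1/(h_i·2πr₁L) = 1/(270×2π×0.03×20.8) = 9.447×10^-4 K/W
R_cast iron pipe wall = ln(34.8/30)/(2π×45.3×20.8) = 2.507×10^-5 K/W
R_extruded polystyrene = ln(99.8/34.8)/(2π×0.0306×20.8) = 0.2634 K/W
R_outer film = 1/(h_o·2πr_oL) = 1/(27.9×2π×0.0998×20.8) = 0.002748 K/W
R_total = 0.2672 K/W
Q = ΔT/R_total = 27/0.2672

Q ≈ 101 W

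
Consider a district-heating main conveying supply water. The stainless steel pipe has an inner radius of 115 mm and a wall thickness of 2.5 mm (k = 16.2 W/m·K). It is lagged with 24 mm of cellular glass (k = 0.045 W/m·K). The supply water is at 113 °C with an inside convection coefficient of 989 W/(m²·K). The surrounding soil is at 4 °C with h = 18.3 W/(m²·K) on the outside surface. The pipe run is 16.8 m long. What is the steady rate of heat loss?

Q ≈ 2540 W

For a radial system each layer contributes R = ln(r_out/r_in)/(2πkL); films add R = 1/(hA).
R_inner film = 1/(h_i·2πr₁L) = 1/(989×2π×0.115×16.8) = 8.329×10^-5 K/W
R_stainless steel pipe wall = ln(117.5/115)/(2π×16.2×16.8) = 1.258×10^-5 K/W
R_cellular glass = ln(141.5/117.5)/(2π×0.045×16.8) = 0.03913 K/W
R_outer film = 1/(h_o·2πr_oL) = 1/(18.3×2π×0.1415×16.8) = 0.003659 K/W
R_total = 0.04288 K/W
Q = ΔT/R_total = 109/0.04288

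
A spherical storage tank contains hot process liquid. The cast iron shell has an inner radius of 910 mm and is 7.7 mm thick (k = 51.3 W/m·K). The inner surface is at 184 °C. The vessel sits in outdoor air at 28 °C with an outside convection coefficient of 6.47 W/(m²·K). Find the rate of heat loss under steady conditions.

For a spherical shell R = (1/r₁ − 1/r₂)/(4πk); film R = 1/(h·4πr²). In series:
R_cast iron shell = (1/0.91 − 1/0.9177)/(4π×51.3) = 1.43×10^-5 K/W
R_outer film = 1/(h·4πr_o²) = 1/(6.47×4π×0.9177²) = 0.0146 K/W
R_total = 0.01462 K/W
Q = ΔT/R_total = 156/0.01462

Q ≈ 10700 W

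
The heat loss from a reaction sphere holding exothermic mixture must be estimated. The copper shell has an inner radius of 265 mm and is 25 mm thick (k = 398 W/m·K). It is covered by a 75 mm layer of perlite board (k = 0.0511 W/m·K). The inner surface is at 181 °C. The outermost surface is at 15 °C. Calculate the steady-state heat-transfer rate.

Each spherical layer contributes R = (1/r_i − 1/r_o)/(4πk):
R_copper shell = (1/0.265 − 1/0.29)/(4π×398) = 6.504×10^-5 K/W
R_perlite board = (1/0.29 − 1/0.365)/(4π×0.0511) = 1.103 K/W
R_total = 1.103 K/W
Q = ΔT/R_total = 166/1.103

Q ≈ 150 W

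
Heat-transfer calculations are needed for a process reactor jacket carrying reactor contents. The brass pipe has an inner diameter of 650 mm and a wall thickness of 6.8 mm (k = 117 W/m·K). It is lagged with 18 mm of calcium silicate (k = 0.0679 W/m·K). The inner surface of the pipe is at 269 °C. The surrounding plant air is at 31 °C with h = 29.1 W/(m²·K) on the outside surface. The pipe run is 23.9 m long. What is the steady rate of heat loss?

Q ≈ 40800 W

Treating each annulus and film as a series resistance:
R_brass pipe wall = ln(331.8/325)/(2π×117×23.9) = 1.179×10^-6 K/W
R_calcium silicate = ln(349.8/331.8)/(2π×0.0679×23.9) = 0.005181 K/W
R_outer film = 1/(h_o·2πr_oL) = 1/(29.1×2π×0.3498×23.9) = 6.542×10^-4 K/W
R_total = 0.005837 K/W
Q = ΔT/R_total = 238/0.005837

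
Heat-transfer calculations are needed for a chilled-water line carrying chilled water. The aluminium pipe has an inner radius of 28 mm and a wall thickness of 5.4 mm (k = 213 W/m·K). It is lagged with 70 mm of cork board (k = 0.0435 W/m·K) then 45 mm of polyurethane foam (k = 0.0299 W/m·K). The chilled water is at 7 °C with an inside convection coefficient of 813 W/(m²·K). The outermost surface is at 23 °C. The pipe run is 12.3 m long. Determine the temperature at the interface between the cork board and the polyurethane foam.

T ≈ 17.9 °C

For a radial system each layer contributes R = ln(r_out/r_in)/(2πkL); films add R = 1/(hA).
R_inner film = 1/(h_i·2πr₁L) = 1/(813×2π×0.028×12.3) = 5.684×10^-4 K/W
R_aluminium pipe wall = ln(33.4/28)/(2π×213×12.3) = 1.071×10^-5 K/W
R_cork board = ln(103.4/33.4)/(2π×0.0435×12.3) = 0.3361 K/W
R_polyurethane foam = ln(148.4/103.4)/(2π×0.0299×12.3) = 0.1564 K/W
R_total = 0.4931 K/W
Q = ΔT/R_total = 16/0.4931
Q = 32.4 W
T_interface = T_inner + Q·ΣR(inner→interface) = 7 + 32.4×0.3367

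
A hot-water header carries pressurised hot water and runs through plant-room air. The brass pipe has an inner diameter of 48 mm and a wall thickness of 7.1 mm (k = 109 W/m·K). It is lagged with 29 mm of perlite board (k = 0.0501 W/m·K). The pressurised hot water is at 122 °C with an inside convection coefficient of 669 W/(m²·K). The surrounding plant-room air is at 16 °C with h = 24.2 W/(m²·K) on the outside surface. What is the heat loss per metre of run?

Cylindrical conduction, so R = ln(r₂/r₁)/(2πkL) per layer, in series:
R_inner film = 1/(h_i·2πr₁L) = 1/(669×2π×0.024×1) = 0.009912 K/W
R_brass pipe wall = ln(31.1/24)/(2π×109×1) = 3.784×10^-4 K/W
R_perlite board = ln(60.1/31.1)/(2π×0.0501×1) = 2.093 K/W
R_outer film = 1/(h_o·2πr_oL) = 1/(24.2×2π×0.0601×1) = 0.1094 K/W
R_total = 2.213 K/W
Q = ΔT/R_total = 106/2.213

q′ ≈ 47.9 W/m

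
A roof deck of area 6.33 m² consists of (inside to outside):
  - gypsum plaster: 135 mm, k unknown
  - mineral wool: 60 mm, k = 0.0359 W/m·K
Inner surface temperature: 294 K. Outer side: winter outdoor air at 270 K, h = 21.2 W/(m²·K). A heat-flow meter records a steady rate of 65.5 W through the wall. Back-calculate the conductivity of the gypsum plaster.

k ≈ 0.225 W/(m·K)

Model the wall as resistances in series:
R_mineral wool = L/(kA) = 0.06/(0.0359×6.33) = 0.264 K/W
R_outer film = 1/(h_o·A) = 1/(21.2×6.33) = 0.007452 K/W
Sum of known resistances R_other = 0.2715 K/W
Total R = ΔT/Q = 24/65.5 = 0.3664 K/W
R_gypsum plaster = R_total − R_other = 0.09493 K/W
k = L/(R·A) = 0.135/(0.09493×6.33)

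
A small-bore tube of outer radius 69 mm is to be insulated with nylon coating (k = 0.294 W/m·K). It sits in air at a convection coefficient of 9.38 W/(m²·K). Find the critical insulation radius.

r_cr ≈ 31.3 mm

For a cylinder r_cr = k/h = 0.294/9.38
r_cr = 31.3 mm; since the bare radius (69 mm) is above r_cr, any added insulation will reduce heat loss.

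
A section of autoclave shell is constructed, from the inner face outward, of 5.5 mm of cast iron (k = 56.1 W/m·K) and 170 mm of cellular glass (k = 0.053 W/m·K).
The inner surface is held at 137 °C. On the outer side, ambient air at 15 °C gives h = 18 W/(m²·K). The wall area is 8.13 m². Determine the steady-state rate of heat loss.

Q ≈ 304 W

Using the resistance-network approach (series):
R_cast iron = L/(kA) = 0.0055/(56.1×8.13) = 1.206×10^-5 K/W
R_cellular glass = L/(kA) = 0.17/(0.053×8.13) = 0.3945 K/W
R_outer film = 1/(h_o·A) = 1/(18×8.13) = 0.006833 K/W
R_total = 0.4014 K/W
Q = ΔT / R_total = 122 / 0.4014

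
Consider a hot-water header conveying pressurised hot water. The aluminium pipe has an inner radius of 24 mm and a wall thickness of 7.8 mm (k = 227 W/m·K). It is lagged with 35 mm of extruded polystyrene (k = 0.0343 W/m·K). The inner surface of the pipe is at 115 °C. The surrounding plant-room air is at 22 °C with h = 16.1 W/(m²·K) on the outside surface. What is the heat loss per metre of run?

q′ ≈ 25.9 W/m

Cylindrical conduction, so R = ln(r₂/r₁)/(2πkL) per layer, in series:
R_aluminium pipe wall = ln(31.8/24)/(2π×227×1) = 1.973×10^-4 K/W
R_extruded polystyrene = ln(66.8/31.8)/(2π×0.0343×1) = 3.444 K/W
R_outer film = 1/(h_o·2πr_oL) = 1/(16.1×2π×0.0668×1) = 0.148 K/W
R_total = 3.592 K/W
Q = ΔT/R_total = 93/3.592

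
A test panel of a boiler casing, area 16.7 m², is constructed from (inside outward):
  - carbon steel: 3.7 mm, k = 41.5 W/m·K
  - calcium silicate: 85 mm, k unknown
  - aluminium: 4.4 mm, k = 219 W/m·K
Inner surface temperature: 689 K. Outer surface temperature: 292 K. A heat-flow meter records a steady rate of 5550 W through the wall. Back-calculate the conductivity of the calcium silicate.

Thermal resistances in series:
R_carbon steel = L/(kA) = 0.0037/(41.5×16.7) = 5.339×10^-6 K/W
R_aluminium = L/(kA) = 0.0044/(219×16.7) = 1.203×10^-6 K/W
Sum of known resistances R_other = 6.542×10^-6 K/W
Total R = ΔT/Q = 397/5550 = 0.07153 K/W
R_calcium silicate = R_total − R_other = 0.07152 K/W
k = L/(R·A) = 0.085/(0.07152×16.7)

k ≈ 0.0712 W/(m·K)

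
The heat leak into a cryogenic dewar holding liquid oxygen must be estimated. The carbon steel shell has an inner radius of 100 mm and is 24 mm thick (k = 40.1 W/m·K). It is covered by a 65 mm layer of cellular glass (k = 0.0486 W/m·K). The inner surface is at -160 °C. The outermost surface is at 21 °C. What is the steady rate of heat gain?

Radial (spherical) resistances in series:
R_carbon steel shell = (1/0.1 − 1/0.124)/(4π×40.1) = 0.003841 K/W
R_cellular glass = (1/0.124 − 1/0.189)/(4π×0.0486) = 4.541 K/W
R_total = 4.545 K/W
Q = ΔT/R_total = 181/4.545

Q ≈ 39.8 W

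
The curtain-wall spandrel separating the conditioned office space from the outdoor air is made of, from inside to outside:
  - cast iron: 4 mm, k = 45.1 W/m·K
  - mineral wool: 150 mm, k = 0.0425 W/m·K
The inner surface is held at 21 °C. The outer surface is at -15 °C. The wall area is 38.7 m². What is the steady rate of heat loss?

Q ≈ 395 W

Model the wall as resistances in series:
R_cast iron = L/(kA) = 0.004/(45.1×38.7) = 2.292×10^-6 K/W
R_mineral wool = L/(kA) = 0.15/(0.0425×38.7) = 0.0912 K/W
R_total = 0.0912 K/W
Q = ΔT / R_total = 36 / 0.0912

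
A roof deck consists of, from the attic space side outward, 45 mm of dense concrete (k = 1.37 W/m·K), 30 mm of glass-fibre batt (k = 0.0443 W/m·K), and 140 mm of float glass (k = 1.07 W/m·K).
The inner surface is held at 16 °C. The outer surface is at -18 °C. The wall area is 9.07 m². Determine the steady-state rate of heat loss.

Treating each layer as a thermal resistance in series:
R_dense concrete = L/(kA) = 0.045/(1.37×9.07) = 0.003621 K/W
R_glass-fibre batt = L/(kA) = 0.03/(0.0443×9.07) = 0.07466 K/W
R_float glass = L/(kA) = 0.14/(1.07×9.07) = 0.01443 K/W
R_total = 0.09271 K/W
Q = ΔT / R_total = 34 / 0.09271

Q ≈ 367 W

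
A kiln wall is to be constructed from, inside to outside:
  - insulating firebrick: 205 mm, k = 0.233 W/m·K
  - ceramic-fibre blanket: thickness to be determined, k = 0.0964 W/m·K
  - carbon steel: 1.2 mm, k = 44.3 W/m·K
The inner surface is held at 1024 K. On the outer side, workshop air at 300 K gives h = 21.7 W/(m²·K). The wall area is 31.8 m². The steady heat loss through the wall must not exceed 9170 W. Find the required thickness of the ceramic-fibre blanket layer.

L ≈ 153 mm

Using the resistance-network approach (series):
R_insulating firebrick = L/(kA) = 0.205/(0.233×31.8) = 0.02767 K/W
R_carbon steel = L/(kA) = 0.0012/(44.3×31.8) = 8.518×10^-7 K/W
R_outer film = 1/(h_o·A) = 1/(21.7×31.8) = 0.001449 K/W
Sum of the known resistances R_other = 0.02912 K/W
Required total resistance R_tot = ΔT/Q_allow = 724/9170 = 0.07895 K/W
R_ceramic-fibre blanket = R_tot − R_other = 0.04984 K/W
L = R·k·A = 0.04984×0.0964×31.8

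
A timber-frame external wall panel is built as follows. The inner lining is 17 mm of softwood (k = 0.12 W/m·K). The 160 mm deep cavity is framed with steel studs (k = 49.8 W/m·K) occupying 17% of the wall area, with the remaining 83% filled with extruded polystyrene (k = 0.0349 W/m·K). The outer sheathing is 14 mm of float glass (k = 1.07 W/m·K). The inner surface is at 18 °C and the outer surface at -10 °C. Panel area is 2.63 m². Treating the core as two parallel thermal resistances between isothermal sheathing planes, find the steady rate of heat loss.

Q ≈ 424 W

Sheathing layers in series; stud and cavity paths in parallel between them.
R_inner = 0.017/(0.12×2.63) = 0.05387 K/W
R_stud  = 0.16/(49.8×0.17×2.63) = 0.007186 K/W
R_cav   = 0.16/(0.0349×0.83×2.63) = 2.1 K/W
1/R_core = 1/R_stud + 1/R_cav → R_core = 0.007161 K/W
R_outer = 0.014/(1.07×2.63) = 0.004975 K/W
R_total = 0.066 K/W
Q = ΔT/R_total = 28/0.066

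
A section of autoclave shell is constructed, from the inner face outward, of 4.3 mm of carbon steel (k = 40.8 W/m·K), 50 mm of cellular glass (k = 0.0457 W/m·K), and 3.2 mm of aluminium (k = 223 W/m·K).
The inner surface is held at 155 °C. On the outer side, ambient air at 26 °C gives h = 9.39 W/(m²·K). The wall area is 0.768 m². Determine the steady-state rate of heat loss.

Using the resistance-network approach (series):
R_carbon steel = L/(kA) = 0.0043/(40.8×0.768) = 1.372×10^-4 K/W
R_cellular glass = L/(kA) = 0.05/(0.0457×0.768) = 1.425 K/W
R_aluminium = L/(kA) = 0.0032/(223×0.768) = 1.868×10^-5 K/W
R_outer film = 1/(h_o·A) = 1/(9.39×0.768) = 0.1387 K/W
R_total = 1.563 K/W
Q = ΔT / R_total = 129 / 1.563

Q ≈ 82.5 W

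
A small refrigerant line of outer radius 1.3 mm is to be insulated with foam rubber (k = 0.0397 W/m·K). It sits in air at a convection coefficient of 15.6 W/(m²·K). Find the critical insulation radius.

For a cylinder r_cr = k/h = 0.0397/15.6
r_cr = 2.54 mm; since the bare radius (1.3 mm) is below r_cr, adding a thin layer of insulation will *increase* heat loss.

r_cr ≈ 2.54 mm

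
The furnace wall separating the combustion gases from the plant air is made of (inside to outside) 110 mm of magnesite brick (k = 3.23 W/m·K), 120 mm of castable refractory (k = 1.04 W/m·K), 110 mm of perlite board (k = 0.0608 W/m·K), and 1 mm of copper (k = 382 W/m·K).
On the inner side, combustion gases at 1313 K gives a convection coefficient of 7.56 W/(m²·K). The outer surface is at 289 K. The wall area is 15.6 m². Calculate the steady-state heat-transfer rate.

Q ≈ 7640 W

Using the resistance-network approach (series):
R_inner film = 1/(h_i·A) = 1/(7.56×15.6) = 0.008479 K/W
R_magnesite brick = L/(kA) = 0.11/(3.23×15.6) = 0.002183 K/W
R_castable refractory = L/(kA) = 0.12/(1.04×15.6) = 0.007396 K/W
R_perlite board = L/(kA) = 0.11/(0.0608×15.6) = 0.116 K/W
R_copper = L/(kA) = 0.001/(382×15.6) = 1.678×10^-7 K/W
R_total = 0.134 K/W
Q = ΔT / R_total = 1024 / 0.134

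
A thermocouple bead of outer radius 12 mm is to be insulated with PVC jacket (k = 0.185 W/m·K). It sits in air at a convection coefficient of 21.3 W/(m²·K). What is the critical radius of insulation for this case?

For a sphere r_cr = 2k/h = 2×0.185/21.3
r_cr = 17.4 mm; since the bare radius (12 mm) is below r_cr, adding a thin layer of insulation will *increase* heat loss.

r_cr ≈ 17.4 mm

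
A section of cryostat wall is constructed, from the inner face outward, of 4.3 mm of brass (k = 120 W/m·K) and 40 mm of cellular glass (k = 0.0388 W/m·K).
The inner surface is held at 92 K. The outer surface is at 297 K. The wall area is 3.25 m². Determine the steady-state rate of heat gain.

Series thermal resistances:
R_brass = L/(kA) = 0.0043/(120×3.25) = 1.103×10^-5 K/W
R_cellular glass = L/(kA) = 0.04/(0.0388×3.25) = 0.3172 K/W
R_total = 0.3172 K/W
Q = ΔT / R_total = 205 / 0.3172

Q ≈ 646 W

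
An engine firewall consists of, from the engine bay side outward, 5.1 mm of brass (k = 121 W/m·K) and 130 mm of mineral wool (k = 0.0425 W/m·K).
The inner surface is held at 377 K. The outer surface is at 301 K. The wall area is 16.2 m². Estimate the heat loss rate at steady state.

Model the wall as resistances in series:
R_brass = L/(kA) = 0.0051/(121×16.2) = 2.602×10^-6 K/W
R_mineral wool = L/(kA) = 0.13/(0.0425×16.2) = 0.1888 K/W
R_total = 0.1888 K/W
Q = ΔT / R_total = 76 / 0.1888

Q ≈ 403 W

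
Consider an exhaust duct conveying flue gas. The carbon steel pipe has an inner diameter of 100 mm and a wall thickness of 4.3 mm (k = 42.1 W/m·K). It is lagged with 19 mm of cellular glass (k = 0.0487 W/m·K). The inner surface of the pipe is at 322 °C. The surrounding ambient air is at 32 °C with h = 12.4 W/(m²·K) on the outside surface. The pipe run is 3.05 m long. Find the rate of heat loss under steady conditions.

For a radial system each layer contributes R = ln(r_out/r_in)/(2πkL); films add R = 1/(hA).
R_carbon steel pipe wall = ln(54.3/50)/(2π×42.1×3.05) = 1.023×10^-4 K/W
R_cellular glass = ln(73.3/54.3)/(2π×0.0487×3.05) = 0.3215 K/W
R_outer film = 1/(h_o·2πr_oL) = 1/(12.4×2π×0.0733×3.05) = 0.05741 K/W
R_total = 0.379 K/W
Q = ΔT/R_total = 290/0.379

Q ≈ 765 W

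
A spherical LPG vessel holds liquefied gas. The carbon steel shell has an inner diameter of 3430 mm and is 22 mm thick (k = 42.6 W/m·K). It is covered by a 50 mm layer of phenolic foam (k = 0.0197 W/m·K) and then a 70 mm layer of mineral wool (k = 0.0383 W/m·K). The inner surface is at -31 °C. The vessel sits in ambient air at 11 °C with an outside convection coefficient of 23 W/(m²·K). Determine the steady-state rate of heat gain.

Q ≈ 382 W

For a spherical shell R = (1/r₁ − 1/r₂)/(4πk); film R = 1/(h·4πr²). In series:
R_carbon steel shell = (1/1.715 − 1/1.737)/(4π×42.6) = 1.38×10^-5 K/W
R_phenolic foam = (1/1.737 − 1/1.787)/(4π×0.0197) = 0.06507 K/W
R_mineral wool = (1/1.787 − 1/1.857)/(4π×0.0383) = 0.04383 K/W
R_outer film = 1/(h·4πr_o²) = 1/(23×4π×1.857²) = 0.001003 K/W
R_total = 0.1099 K/W
Q = ΔT/R_total = 42/0.1099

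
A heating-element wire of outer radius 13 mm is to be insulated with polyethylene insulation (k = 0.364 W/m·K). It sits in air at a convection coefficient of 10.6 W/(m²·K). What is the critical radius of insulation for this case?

r_cr ≈ 34.3 mm

For a cylinder r_cr = k/h = 0.364/10.6
r_cr = 34.3 mm; since the bare radius (13 mm) is below r_cr, adding a thin layer of insulation will *increase* heat loss.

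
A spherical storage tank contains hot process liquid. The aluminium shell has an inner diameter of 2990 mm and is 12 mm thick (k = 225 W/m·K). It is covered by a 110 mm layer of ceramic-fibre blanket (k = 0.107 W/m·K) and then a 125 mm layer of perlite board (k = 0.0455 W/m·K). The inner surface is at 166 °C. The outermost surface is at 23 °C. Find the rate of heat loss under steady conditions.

Spherical conduction: R = (1/r_in − 1/r_out)/(4πk) per layer; series-sum.
R_aluminium shell = (1/1.495 − 1/1.507)/(4π×225) = 1.884×10^-6 K/W
R_ceramic-fibre blanket = (1/1.507 − 1/1.617)/(4π×0.107) = 0.03357 K/W
R_perlite board = (1/1.617 − 1/1.742)/(4π×0.0455) = 0.07761 K/W
R_total = 0.1112 K/W
Q = ΔT/R_total = 143/0.1112

Q ≈ 1290 W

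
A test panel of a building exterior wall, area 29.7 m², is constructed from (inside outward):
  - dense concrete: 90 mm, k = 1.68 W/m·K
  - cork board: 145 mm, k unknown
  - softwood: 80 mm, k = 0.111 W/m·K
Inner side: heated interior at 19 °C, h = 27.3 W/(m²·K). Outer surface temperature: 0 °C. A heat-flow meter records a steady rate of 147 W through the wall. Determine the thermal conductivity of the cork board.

k ≈ 0.0479 W/(m·K)

Treating each layer as a thermal resistance in series:
R_inner film = 1/(h_i·A) = 1/(27.3×29.7) = 0.001233 K/W
R_dense concrete = L/(kA) = 0.09/(1.68×29.7) = 0.001804 K/W
R_softwood = L/(kA) = 0.08/(0.111×29.7) = 0.02427 K/W
Sum of known resistances R_other = 0.0273 K/W
Total R = ΔT/Q = 19/147 = 0.1293 K/W
R_cork board = R_total − R_other = 0.1019 K/W
k = L/(R·A) = 0.145/(0.1019×29.7)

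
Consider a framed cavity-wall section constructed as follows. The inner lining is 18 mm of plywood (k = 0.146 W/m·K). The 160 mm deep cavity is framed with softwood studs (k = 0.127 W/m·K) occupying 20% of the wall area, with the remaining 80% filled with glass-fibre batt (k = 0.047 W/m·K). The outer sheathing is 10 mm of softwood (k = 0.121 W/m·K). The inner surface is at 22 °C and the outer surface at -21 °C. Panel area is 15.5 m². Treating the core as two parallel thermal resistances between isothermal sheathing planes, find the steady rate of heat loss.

Sheathing layers in series; stud and cavity paths in parallel between them.
R_inner = 0.018/(0.146×15.5) = 0.007954 K/W
R_stud  = 0.16/(0.127×0.2×15.5) = 0.4064 K/W
R_cav   = 0.16/(0.047×0.8×15.5) = 0.2745 K/W
1/R_core = 1/R_stud + 1/R_cav → R_core = 0.1639 K/W
R_outer = 0.01/(0.121×15.5) = 0.005332 K/W
R_total = 0.1771 K/W
Q = ΔT/R_total = 43/0.1771

Q ≈ 243 W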